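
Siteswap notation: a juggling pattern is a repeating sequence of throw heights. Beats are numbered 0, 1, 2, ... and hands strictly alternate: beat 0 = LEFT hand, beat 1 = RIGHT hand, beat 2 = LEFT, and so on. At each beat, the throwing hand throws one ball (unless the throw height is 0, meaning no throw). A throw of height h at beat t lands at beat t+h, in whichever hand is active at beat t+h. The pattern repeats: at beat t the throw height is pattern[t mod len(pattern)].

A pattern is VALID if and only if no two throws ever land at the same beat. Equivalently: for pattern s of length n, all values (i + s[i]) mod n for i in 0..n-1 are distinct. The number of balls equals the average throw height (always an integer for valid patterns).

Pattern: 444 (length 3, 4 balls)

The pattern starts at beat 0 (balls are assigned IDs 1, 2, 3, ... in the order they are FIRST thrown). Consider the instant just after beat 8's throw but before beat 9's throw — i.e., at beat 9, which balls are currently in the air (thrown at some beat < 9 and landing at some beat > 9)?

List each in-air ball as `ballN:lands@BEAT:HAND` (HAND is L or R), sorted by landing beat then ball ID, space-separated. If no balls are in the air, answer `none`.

Answer: ball3:lands@10:L ball4:lands@11:R ball1:lands@12:L

Derivation:
Beat 0 (L): throw ball1 h=4 -> lands@4:L; in-air after throw: [b1@4:L]
Beat 1 (R): throw ball2 h=4 -> lands@5:R; in-air after throw: [b1@4:L b2@5:R]
Beat 2 (L): throw ball3 h=4 -> lands@6:L; in-air after throw: [b1@4:L b2@5:R b3@6:L]
Beat 3 (R): throw ball4 h=4 -> lands@7:R; in-air after throw: [b1@4:L b2@5:R b3@6:L b4@7:R]
Beat 4 (L): throw ball1 h=4 -> lands@8:L; in-air after throw: [b2@5:R b3@6:L b4@7:R b1@8:L]
Beat 5 (R): throw ball2 h=4 -> lands@9:R; in-air after throw: [b3@6:L b4@7:R b1@8:L b2@9:R]
Beat 6 (L): throw ball3 h=4 -> lands@10:L; in-air after throw: [b4@7:R b1@8:L b2@9:R b3@10:L]
Beat 7 (R): throw ball4 h=4 -> lands@11:R; in-air after throw: [b1@8:L b2@9:R b3@10:L b4@11:R]
Beat 8 (L): throw ball1 h=4 -> lands@12:L; in-air after throw: [b2@9:R b3@10:L b4@11:R b1@12:L]
Beat 9 (R): throw ball2 h=4 -> lands@13:R; in-air after throw: [b3@10:L b4@11:R b1@12:L b2@13:R]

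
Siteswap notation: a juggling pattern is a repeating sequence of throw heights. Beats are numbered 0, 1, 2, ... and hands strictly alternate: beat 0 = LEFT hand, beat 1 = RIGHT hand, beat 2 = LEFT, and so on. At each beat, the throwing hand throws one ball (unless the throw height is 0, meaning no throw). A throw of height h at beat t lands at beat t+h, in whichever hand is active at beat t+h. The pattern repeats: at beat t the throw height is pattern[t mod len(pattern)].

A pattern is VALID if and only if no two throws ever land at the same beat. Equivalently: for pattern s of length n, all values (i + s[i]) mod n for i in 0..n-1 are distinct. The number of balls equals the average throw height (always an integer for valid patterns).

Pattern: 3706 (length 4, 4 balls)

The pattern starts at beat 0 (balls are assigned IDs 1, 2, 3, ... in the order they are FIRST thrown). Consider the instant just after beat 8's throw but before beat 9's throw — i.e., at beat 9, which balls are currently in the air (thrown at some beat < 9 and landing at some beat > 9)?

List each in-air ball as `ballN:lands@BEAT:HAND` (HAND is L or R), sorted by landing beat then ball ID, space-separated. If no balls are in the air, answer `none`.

Beat 0 (L): throw ball1 h=3 -> lands@3:R; in-air after throw: [b1@3:R]
Beat 1 (R): throw ball2 h=7 -> lands@8:L; in-air after throw: [b1@3:R b2@8:L]
Beat 3 (R): throw ball1 h=6 -> lands@9:R; in-air after throw: [b2@8:L b1@9:R]
Beat 4 (L): throw ball3 h=3 -> lands@7:R; in-air after throw: [b3@7:R b2@8:L b1@9:R]
Beat 5 (R): throw ball4 h=7 -> lands@12:L; in-air after throw: [b3@7:R b2@8:L b1@9:R b4@12:L]
Beat 7 (R): throw ball3 h=6 -> lands@13:R; in-air after throw: [b2@8:L b1@9:R b4@12:L b3@13:R]
Beat 8 (L): throw ball2 h=3 -> lands@11:R; in-air after throw: [b1@9:R b2@11:R b4@12:L b3@13:R]
Beat 9 (R): throw ball1 h=7 -> lands@16:L; in-air after throw: [b2@11:R b4@12:L b3@13:R b1@16:L]

Answer: ball2:lands@11:R ball4:lands@12:L ball3:lands@13:R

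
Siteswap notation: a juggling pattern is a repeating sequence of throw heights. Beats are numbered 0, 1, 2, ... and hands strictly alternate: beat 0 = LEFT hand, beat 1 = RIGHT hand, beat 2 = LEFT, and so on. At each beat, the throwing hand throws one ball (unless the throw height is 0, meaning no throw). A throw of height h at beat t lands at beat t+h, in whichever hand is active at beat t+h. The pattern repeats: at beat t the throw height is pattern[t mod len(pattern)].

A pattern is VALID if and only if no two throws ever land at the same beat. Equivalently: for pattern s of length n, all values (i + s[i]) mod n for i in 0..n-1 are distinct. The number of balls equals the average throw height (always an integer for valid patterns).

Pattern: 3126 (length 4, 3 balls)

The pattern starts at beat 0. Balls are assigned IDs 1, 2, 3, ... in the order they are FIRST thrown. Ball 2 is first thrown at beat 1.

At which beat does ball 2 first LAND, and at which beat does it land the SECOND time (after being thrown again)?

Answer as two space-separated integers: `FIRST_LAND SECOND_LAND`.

Answer: 2 4

Derivation:
Beat 0 (L): throw ball1 h=3 -> lands@3:R; in-air after throw: [b1@3:R]
Beat 1 (R): throw ball2 h=1 -> lands@2:L; in-air after throw: [b2@2:L b1@3:R]
Beat 2 (L): throw ball2 h=2 -> lands@4:L; in-air after throw: [b1@3:R b2@4:L]
Beat 3 (R): throw ball1 h=6 -> lands@9:R; in-air after throw: [b2@4:L b1@9:R]
Beat 4 (L): throw ball2 h=3 -> lands@7:R; in-air after throw: [b2@7:R b1@9:R]
Ball 2: thrown@1 h=1 -> first land @2; rethrown@2 h=2 -> second land @4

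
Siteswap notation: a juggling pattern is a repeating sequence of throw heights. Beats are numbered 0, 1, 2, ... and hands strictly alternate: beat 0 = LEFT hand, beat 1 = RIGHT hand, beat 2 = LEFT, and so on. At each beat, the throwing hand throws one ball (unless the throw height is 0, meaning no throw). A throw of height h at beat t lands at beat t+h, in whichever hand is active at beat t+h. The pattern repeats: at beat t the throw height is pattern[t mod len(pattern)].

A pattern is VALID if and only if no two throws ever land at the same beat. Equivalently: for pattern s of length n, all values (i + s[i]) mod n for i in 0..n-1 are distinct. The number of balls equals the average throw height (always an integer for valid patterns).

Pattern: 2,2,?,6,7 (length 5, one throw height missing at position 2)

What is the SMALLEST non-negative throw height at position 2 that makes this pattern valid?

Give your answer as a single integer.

Answer: 3

Derivation:
i=0: (0 + 2) mod 5 = 2
i=1: (1 + 2) mod 5 = 3
i=2: s[i]=? (unknown)
i=3: (3 + 6) mod 5 = 4
i=4: (4 + 7) mod 5 = 1
Known residues: [1, 2, 3, 4]; need a permutation of 0..4, so missing residue r = 0
Need (2 + s) mod 5 = 0; smallest s = (0 - 2) mod 5 = 3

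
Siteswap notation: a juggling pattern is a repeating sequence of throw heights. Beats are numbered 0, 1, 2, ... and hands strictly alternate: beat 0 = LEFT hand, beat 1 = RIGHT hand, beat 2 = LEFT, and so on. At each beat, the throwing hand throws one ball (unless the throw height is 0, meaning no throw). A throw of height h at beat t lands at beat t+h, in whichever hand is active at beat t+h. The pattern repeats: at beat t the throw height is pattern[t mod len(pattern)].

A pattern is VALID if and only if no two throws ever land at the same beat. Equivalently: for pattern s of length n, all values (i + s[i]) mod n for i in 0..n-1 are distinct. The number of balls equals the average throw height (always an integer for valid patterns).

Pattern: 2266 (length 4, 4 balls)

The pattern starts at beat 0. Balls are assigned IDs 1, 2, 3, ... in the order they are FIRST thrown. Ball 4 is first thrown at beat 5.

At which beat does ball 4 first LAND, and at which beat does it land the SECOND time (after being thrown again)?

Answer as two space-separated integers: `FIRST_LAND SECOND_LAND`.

Answer: 7 13

Derivation:
Beat 0 (L): throw ball1 h=2 -> lands@2:L; in-air after throw: [b1@2:L]
Beat 1 (R): throw ball2 h=2 -> lands@3:R; in-air after throw: [b1@2:L b2@3:R]
Beat 2 (L): throw ball1 h=6 -> lands@8:L; in-air after throw: [b2@3:R b1@8:L]
Beat 3 (R): throw ball2 h=6 -> lands@9:R; in-air after throw: [b1@8:L b2@9:R]
Beat 4 (L): throw ball3 h=2 -> lands@6:L; in-air after throw: [b3@6:L b1@8:L b2@9:R]
Beat 5 (R): throw ball4 h=2 -> lands@7:R; in-air after throw: [b3@6:L b4@7:R b1@8:L b2@9:R]
Beat 6 (L): throw ball3 h=6 -> lands@12:L; in-air after throw: [b4@7:R b1@8:L b2@9:R b3@12:L]
Beat 7 (R): throw ball4 h=6 -> lands@13:R; in-air after throw: [b1@8:L b2@9:R b3@12:L b4@13:R]
Beat 8 (L): throw ball1 h=2 -> lands@10:L; in-air after throw: [b2@9:R b1@10:L b3@12:L b4@13:R]
Beat 9 (R): throw ball2 h=2 -> lands@11:R; in-air after throw: [b1@10:L b2@11:R b3@12:L b4@13:R]
Beat 10 (L): throw ball1 h=6 -> lands@16:L; in-air after throw: [b2@11:R b3@12:L b4@13:R b1@16:L]
Beat 11 (R): throw ball2 h=6 -> lands@17:R; in-air after throw: [b3@12:L b4@13:R b1@16:L b2@17:R]
Beat 12 (L): throw ball3 h=2 -> lands@14:L; in-air after throw: [b4@13:R b3@14:L b1@16:L b2@17:R]
Beat 13 (R): throw ball4 h=2 -> lands@15:R; in-air after throw: [b3@14:L b4@15:R b1@16:L b2@17:R]
Ball 4: thrown@5 h=2 -> first land @7; rethrown@7 h=6 -> second land @13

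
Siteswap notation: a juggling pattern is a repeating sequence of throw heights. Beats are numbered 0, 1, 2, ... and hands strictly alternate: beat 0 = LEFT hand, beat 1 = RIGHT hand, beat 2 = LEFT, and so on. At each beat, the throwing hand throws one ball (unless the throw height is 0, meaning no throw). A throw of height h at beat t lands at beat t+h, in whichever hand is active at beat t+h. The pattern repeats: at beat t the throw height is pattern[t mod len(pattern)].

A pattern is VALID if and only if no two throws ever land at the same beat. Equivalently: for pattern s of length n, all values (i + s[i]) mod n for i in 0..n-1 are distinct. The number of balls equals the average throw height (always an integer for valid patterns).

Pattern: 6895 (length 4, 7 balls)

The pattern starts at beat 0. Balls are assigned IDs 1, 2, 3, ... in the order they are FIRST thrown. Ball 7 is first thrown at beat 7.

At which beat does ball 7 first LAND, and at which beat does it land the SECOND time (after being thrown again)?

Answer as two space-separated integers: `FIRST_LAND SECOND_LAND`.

Answer: 12 18

Derivation:
Beat 0 (L): throw ball1 h=6 -> lands@6:L; in-air after throw: [b1@6:L]
Beat 1 (R): throw ball2 h=8 -> lands@9:R; in-air after throw: [b1@6:L b2@9:R]
Beat 2 (L): throw ball3 h=9 -> lands@11:R; in-air after throw: [b1@6:L b2@9:R b3@11:R]
Beat 3 (R): throw ball4 h=5 -> lands@8:L; in-air after throw: [b1@6:L b4@8:L b2@9:R b3@11:R]
Beat 4 (L): throw ball5 h=6 -> lands@10:L; in-air after throw: [b1@6:L b4@8:L b2@9:R b5@10:L b3@11:R]
Beat 5 (R): throw ball6 h=8 -> lands@13:R; in-air after throw: [b1@6:L b4@8:L b2@9:R b5@10:L b3@11:R b6@13:R]
Beat 6 (L): throw ball1 h=9 -> lands@15:R; in-air after throw: [b4@8:L b2@9:R b5@10:L b3@11:R b6@13:R b1@15:R]
Beat 7 (R): throw ball7 h=5 -> lands@12:L; in-air after throw: [b4@8:L b2@9:R b5@10:L b3@11:R b7@12:L b6@13:R b1@15:R]
Beat 8 (L): throw ball4 h=6 -> lands@14:L; in-air after throw: [b2@9:R b5@10:L b3@11:R b7@12:L b6@13:R b4@14:L b1@15:R]
Beat 9 (R): throw ball2 h=8 -> lands@17:R; in-air after throw: [b5@10:L b3@11:R b7@12:L b6@13:R b4@14:L b1@15:R b2@17:R]
Beat 10 (L): throw ball5 h=9 -> lands@19:R; in-air after throw: [b3@11:R b7@12:L b6@13:R b4@14:L b1@15:R b2@17:R b5@19:R]
Beat 11 (R): throw ball3 h=5 -> lands@16:L; in-air after throw: [b7@12:L b6@13:R b4@14:L b1@15:R b3@16:L b2@17:R b5@19:R]
Beat 12 (L): throw ball7 h=6 -> lands@18:L; in-air after throw: [b6@13:R b4@14:L b1@15:R b3@16:L b2@17:R b7@18:L b5@19:R]
Beat 13 (R): throw ball6 h=8 -> lands@21:R; in-air after throw: [b4@14:L b1@15:R b3@16:L b2@17:R b7@18:L b5@19:R b6@21:R]
Beat 14 (L): throw ball4 h=9 -> lands@23:R; in-air after throw: [b1@15:R b3@16:L b2@17:R b7@18:L b5@19:R b6@21:R b4@23:R]
Beat 15 (R): throw ball1 h=5 -> lands@20:L; in-air after throw: [b3@16:L b2@17:R b7@18:L b5@19:R b1@20:L b6@21:R b4@23:R]
Beat 16 (L): throw ball3 h=6 -> lands@22:L; in-air after throw: [b2@17:R b7@18:L b5@19:R b1@20:L b6@21:R b3@22:L b4@23:R]
Beat 17 (R): throw ball2 h=8 -> lands@25:R; in-air after throw: [b7@18:L b5@19:R b1@20:L b6@21:R b3@22:L b4@23:R b2@25:R]
Ball 7: thrown@7 h=5 -> first land @12; rethrown@12 h=6 -> second land @18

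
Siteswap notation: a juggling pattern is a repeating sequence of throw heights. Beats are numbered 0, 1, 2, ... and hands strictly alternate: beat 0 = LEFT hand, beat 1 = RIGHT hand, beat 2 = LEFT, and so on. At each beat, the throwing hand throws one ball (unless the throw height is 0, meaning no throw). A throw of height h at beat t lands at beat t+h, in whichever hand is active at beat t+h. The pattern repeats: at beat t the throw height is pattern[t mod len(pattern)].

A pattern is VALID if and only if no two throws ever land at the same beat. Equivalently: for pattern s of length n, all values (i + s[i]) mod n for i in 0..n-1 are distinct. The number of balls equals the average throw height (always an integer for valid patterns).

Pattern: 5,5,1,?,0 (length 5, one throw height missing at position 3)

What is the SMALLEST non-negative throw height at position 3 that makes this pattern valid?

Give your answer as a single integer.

i=0: (0 + 5) mod 5 = 0
i=1: (1 + 5) mod 5 = 1
i=2: (2 + 1) mod 5 = 3
i=3: s[i]=? (unknown)
i=4: (4 + 0) mod 5 = 4
Known residues: [0, 1, 3, 4]; need a permutation of 0..4, so missing residue r = 2
Need (3 + s) mod 5 = 2; smallest s = (2 - 3) mod 5 = 4

Answer: 4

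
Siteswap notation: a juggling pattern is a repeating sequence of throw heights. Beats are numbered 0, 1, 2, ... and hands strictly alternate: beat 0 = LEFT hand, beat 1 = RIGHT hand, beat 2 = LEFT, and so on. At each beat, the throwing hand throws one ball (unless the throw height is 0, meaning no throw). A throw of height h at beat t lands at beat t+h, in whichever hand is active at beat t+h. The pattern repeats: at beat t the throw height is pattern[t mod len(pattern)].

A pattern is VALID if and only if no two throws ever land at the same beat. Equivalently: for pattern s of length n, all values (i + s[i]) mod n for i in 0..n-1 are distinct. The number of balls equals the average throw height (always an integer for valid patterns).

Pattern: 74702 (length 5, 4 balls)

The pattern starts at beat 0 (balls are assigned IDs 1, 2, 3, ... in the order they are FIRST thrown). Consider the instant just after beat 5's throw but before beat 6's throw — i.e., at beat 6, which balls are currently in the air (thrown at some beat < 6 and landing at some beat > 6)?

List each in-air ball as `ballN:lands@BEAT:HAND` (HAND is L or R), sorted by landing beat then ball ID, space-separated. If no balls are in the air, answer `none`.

Beat 0 (L): throw ball1 h=7 -> lands@7:R; in-air after throw: [b1@7:R]
Beat 1 (R): throw ball2 h=4 -> lands@5:R; in-air after throw: [b2@5:R b1@7:R]
Beat 2 (L): throw ball3 h=7 -> lands@9:R; in-air after throw: [b2@5:R b1@7:R b3@9:R]
Beat 4 (L): throw ball4 h=2 -> lands@6:L; in-air after throw: [b2@5:R b4@6:L b1@7:R b3@9:R]
Beat 5 (R): throw ball2 h=7 -> lands@12:L; in-air after throw: [b4@6:L b1@7:R b3@9:R b2@12:L]
Beat 6 (L): throw ball4 h=4 -> lands@10:L; in-air after throw: [b1@7:R b3@9:R b4@10:L b2@12:L]

Answer: ball1:lands@7:R ball3:lands@9:R ball2:lands@12:L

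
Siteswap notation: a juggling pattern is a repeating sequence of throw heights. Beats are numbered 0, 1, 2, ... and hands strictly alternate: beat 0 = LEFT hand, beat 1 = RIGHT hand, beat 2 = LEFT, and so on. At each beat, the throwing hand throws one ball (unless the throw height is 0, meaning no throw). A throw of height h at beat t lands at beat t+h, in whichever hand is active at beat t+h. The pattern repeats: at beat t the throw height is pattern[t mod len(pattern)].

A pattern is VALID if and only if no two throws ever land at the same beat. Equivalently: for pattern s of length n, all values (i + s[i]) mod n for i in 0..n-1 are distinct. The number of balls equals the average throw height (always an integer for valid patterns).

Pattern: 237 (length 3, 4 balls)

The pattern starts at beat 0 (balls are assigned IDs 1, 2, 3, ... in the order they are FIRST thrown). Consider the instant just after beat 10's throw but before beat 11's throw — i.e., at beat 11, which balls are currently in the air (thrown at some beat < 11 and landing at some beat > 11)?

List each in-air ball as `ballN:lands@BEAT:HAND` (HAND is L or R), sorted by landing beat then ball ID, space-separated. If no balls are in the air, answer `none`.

Beat 0 (L): throw ball1 h=2 -> lands@2:L; in-air after throw: [b1@2:L]
Beat 1 (R): throw ball2 h=3 -> lands@4:L; in-air after throw: [b1@2:L b2@4:L]
Beat 2 (L): throw ball1 h=7 -> lands@9:R; in-air after throw: [b2@4:L b1@9:R]
Beat 3 (R): throw ball3 h=2 -> lands@5:R; in-air after throw: [b2@4:L b3@5:R b1@9:R]
Beat 4 (L): throw ball2 h=3 -> lands@7:R; in-air after throw: [b3@5:R b2@7:R b1@9:R]
Beat 5 (R): throw ball3 h=7 -> lands@12:L; in-air after throw: [b2@7:R b1@9:R b3@12:L]
Beat 6 (L): throw ball4 h=2 -> lands@8:L; in-air after throw: [b2@7:R b4@8:L b1@9:R b3@12:L]
Beat 7 (R): throw ball2 h=3 -> lands@10:L; in-air after throw: [b4@8:L b1@9:R b2@10:L b3@12:L]
Beat 8 (L): throw ball4 h=7 -> lands@15:R; in-air after throw: [b1@9:R b2@10:L b3@12:L b4@15:R]
Beat 9 (R): throw ball1 h=2 -> lands@11:R; in-air after throw: [b2@10:L b1@11:R b3@12:L b4@15:R]
Beat 10 (L): throw ball2 h=3 -> lands@13:R; in-air after throw: [b1@11:R b3@12:L b2@13:R b4@15:R]
Beat 11 (R): throw ball1 h=7 -> lands@18:L; in-air after throw: [b3@12:L b2@13:R b4@15:R b1@18:L]

Answer: ball3:lands@12:L ball2:lands@13:R ball4:lands@15:R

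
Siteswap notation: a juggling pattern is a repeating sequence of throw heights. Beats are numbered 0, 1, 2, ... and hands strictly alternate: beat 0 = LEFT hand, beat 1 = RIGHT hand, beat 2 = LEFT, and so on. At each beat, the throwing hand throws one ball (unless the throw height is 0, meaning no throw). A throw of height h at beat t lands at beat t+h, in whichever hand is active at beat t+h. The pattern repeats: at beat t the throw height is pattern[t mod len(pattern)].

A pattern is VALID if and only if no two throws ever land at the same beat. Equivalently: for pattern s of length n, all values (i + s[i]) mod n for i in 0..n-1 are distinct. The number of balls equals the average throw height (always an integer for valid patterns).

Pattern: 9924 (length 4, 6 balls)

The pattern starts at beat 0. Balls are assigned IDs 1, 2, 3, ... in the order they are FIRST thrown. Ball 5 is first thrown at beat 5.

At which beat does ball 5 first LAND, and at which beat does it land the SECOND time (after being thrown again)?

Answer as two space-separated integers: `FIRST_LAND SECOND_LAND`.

Answer: 14 16

Derivation:
Beat 0 (L): throw ball1 h=9 -> lands@9:R; in-air after throw: [b1@9:R]
Beat 1 (R): throw ball2 h=9 -> lands@10:L; in-air after throw: [b1@9:R b2@10:L]
Beat 2 (L): throw ball3 h=2 -> lands@4:L; in-air after throw: [b3@4:L b1@9:R b2@10:L]
Beat 3 (R): throw ball4 h=4 -> lands@7:R; in-air after throw: [b3@4:L b4@7:R b1@9:R b2@10:L]
Beat 4 (L): throw ball3 h=9 -> lands@13:R; in-air after throw: [b4@7:R b1@9:R b2@10:L b3@13:R]
Beat 5 (R): throw ball5 h=9 -> lands@14:L; in-air after throw: [b4@7:R b1@9:R b2@10:L b3@13:R b5@14:L]
Beat 6 (L): throw ball6 h=2 -> lands@8:L; in-air after throw: [b4@7:R b6@8:L b1@9:R b2@10:L b3@13:R b5@14:L]
Beat 7 (R): throw ball4 h=4 -> lands@11:R; in-air after throw: [b6@8:L b1@9:R b2@10:L b4@11:R b3@13:R b5@14:L]
Beat 8 (L): throw ball6 h=9 -> lands@17:R; in-air after throw: [b1@9:R b2@10:L b4@11:R b3@13:R b5@14:L b6@17:R]
Beat 9 (R): throw ball1 h=9 -> lands@18:L; in-air after throw: [b2@10:L b4@11:R b3@13:R b5@14:L b6@17:R b1@18:L]
Beat 10 (L): throw ball2 h=2 -> lands@12:L; in-air after throw: [b4@11:R b2@12:L b3@13:R b5@14:L b6@17:R b1@18:L]
Beat 11 (R): throw ball4 h=4 -> lands@15:R; in-air after throw: [b2@12:L b3@13:R b5@14:L b4@15:R b6@17:R b1@18:L]
Beat 12 (L): throw ball2 h=9 -> lands@21:R; in-air after throw: [b3@13:R b5@14:L b4@15:R b6@17:R b1@18:L b2@21:R]
Beat 13 (R): throw ball3 h=9 -> lands@22:L; in-air after throw: [b5@14:L b4@15:R b6@17:R b1@18:L b2@21:R b3@22:L]
Beat 14 (L): throw ball5 h=2 -> lands@16:L; in-air after throw: [b4@15:R b5@16:L b6@17:R b1@18:L b2@21:R b3@22:L]
Beat 15 (R): throw ball4 h=4 -> lands@19:R; in-air after throw: [b5@16:L b6@17:R b1@18:L b4@19:R b2@21:R b3@22:L]
Beat 16 (L): throw ball5 h=9 -> lands@25:R; in-air after throw: [b6@17:R b1@18:L b4@19:R b2@21:R b3@22:L b5@25:R]
Ball 5: thrown@5 h=9 -> first land @14; rethrown@14 h=2 -> second land @16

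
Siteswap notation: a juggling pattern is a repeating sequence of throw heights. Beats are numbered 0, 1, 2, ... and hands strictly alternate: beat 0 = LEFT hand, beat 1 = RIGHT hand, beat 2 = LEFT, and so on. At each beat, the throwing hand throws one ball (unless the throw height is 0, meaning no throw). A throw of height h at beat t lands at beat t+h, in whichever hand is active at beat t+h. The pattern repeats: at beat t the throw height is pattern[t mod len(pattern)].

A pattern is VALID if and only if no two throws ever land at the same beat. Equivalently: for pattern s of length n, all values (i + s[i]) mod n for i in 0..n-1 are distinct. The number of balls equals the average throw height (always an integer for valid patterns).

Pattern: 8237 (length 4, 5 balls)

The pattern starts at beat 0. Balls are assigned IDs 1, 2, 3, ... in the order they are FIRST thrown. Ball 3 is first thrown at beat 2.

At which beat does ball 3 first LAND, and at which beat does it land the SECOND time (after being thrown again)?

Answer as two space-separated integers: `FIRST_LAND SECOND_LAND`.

Answer: 5 7

Derivation:
Beat 0 (L): throw ball1 h=8 -> lands@8:L; in-air after throw: [b1@8:L]
Beat 1 (R): throw ball2 h=2 -> lands@3:R; in-air after throw: [b2@3:R b1@8:L]
Beat 2 (L): throw ball3 h=3 -> lands@5:R; in-air after throw: [b2@3:R b3@5:R b1@8:L]
Beat 3 (R): throw ball2 h=7 -> lands@10:L; in-air after throw: [b3@5:R b1@8:L b2@10:L]
Beat 4 (L): throw ball4 h=8 -> lands@12:L; in-air after throw: [b3@5:R b1@8:L b2@10:L b4@12:L]
Beat 5 (R): throw ball3 h=2 -> lands@7:R; in-air after throw: [b3@7:R b1@8:L b2@10:L b4@12:L]
Beat 6 (L): throw ball5 h=3 -> lands@9:R; in-air after throw: [b3@7:R b1@8:L b5@9:R b2@10:L b4@12:L]
Beat 7 (R): throw ball3 h=7 -> lands@14:L; in-air after throw: [b1@8:L b5@9:R b2@10:L b4@12:L b3@14:L]
Ball 3: thrown@2 h=3 -> first land @5; rethrown@5 h=2 -> second land @7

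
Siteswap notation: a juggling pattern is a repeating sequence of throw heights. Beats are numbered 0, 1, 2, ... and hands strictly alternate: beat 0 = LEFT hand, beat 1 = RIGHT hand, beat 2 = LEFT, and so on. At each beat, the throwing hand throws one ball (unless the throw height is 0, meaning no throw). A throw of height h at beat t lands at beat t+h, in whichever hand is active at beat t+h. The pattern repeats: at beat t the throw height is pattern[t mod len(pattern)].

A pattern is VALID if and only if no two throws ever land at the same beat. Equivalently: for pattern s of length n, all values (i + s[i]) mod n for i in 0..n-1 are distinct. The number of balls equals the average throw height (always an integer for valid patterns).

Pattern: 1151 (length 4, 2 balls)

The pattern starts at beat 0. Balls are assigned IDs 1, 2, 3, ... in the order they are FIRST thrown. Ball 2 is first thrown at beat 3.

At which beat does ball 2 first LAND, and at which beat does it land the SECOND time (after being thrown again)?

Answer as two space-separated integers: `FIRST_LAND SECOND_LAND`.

Answer: 4 5

Derivation:
Beat 0 (L): throw ball1 h=1 -> lands@1:R; in-air after throw: [b1@1:R]
Beat 1 (R): throw ball1 h=1 -> lands@2:L; in-air after throw: [b1@2:L]
Beat 2 (L): throw ball1 h=5 -> lands@7:R; in-air after throw: [b1@7:R]
Beat 3 (R): throw ball2 h=1 -> lands@4:L; in-air after throw: [b2@4:L b1@7:R]
Beat 4 (L): throw ball2 h=1 -> lands@5:R; in-air after throw: [b2@5:R b1@7:R]
Beat 5 (R): throw ball2 h=1 -> lands@6:L; in-air after throw: [b2@6:L b1@7:R]
Ball 2: thrown@3 h=1 -> first land @4; rethrown@4 h=1 -> second land @5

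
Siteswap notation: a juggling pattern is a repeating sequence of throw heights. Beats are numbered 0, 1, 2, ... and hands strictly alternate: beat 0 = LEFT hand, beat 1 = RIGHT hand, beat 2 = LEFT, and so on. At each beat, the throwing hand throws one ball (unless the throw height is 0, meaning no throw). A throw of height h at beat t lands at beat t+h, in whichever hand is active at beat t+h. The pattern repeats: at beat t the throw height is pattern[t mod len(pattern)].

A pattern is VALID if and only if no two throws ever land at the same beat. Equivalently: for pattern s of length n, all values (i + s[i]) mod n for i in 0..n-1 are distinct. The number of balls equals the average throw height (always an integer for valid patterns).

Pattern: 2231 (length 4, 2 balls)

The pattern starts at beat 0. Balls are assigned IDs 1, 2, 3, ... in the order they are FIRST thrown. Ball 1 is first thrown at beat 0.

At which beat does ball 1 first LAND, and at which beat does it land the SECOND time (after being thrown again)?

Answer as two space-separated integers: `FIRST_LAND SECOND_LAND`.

Beat 0 (L): throw ball1 h=2 -> lands@2:L; in-air after throw: [b1@2:L]
Beat 1 (R): throw ball2 h=2 -> lands@3:R; in-air after throw: [b1@2:L b2@3:R]
Beat 2 (L): throw ball1 h=3 -> lands@5:R; in-air after throw: [b2@3:R b1@5:R]
Beat 3 (R): throw ball2 h=1 -> lands@4:L; in-air after throw: [b2@4:L b1@5:R]
Beat 4 (L): throw ball2 h=2 -> lands@6:L; in-air after throw: [b1@5:R b2@6:L]
Beat 5 (R): throw ball1 h=2 -> lands@7:R; in-air after throw: [b2@6:L b1@7:R]
Ball 1: thrown@0 h=2 -> first land @2; rethrown@2 h=3 -> second land @5

Answer: 2 5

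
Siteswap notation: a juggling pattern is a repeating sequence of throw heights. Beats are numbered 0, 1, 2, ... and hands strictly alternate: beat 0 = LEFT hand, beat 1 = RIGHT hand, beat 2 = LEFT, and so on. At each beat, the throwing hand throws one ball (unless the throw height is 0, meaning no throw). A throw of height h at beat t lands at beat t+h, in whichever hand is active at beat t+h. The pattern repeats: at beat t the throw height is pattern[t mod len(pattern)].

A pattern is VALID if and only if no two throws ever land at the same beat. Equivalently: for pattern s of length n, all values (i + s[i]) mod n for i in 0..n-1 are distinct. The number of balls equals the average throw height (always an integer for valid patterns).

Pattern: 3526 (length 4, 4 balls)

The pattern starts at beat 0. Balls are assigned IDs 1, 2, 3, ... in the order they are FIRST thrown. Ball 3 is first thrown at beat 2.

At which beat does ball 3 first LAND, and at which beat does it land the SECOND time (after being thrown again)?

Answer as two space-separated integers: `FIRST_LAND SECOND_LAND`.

Beat 0 (L): throw ball1 h=3 -> lands@3:R; in-air after throw: [b1@3:R]
Beat 1 (R): throw ball2 h=5 -> lands@6:L; in-air after throw: [b1@3:R b2@6:L]
Beat 2 (L): throw ball3 h=2 -> lands@4:L; in-air after throw: [b1@3:R b3@4:L b2@6:L]
Beat 3 (R): throw ball1 h=6 -> lands@9:R; in-air after throw: [b3@4:L b2@6:L b1@9:R]
Beat 4 (L): throw ball3 h=3 -> lands@7:R; in-air after throw: [b2@6:L b3@7:R b1@9:R]
Beat 5 (R): throw ball4 h=5 -> lands@10:L; in-air after throw: [b2@6:L b3@7:R b1@9:R b4@10:L]
Beat 6 (L): throw ball2 h=2 -> lands@8:L; in-air after throw: [b3@7:R b2@8:L b1@9:R b4@10:L]
Beat 7 (R): throw ball3 h=6 -> lands@13:R; in-air after throw: [b2@8:L b1@9:R b4@10:L b3@13:R]
Ball 3: thrown@2 h=2 -> first land @4; rethrown@4 h=3 -> second land @7

Answer: 4 7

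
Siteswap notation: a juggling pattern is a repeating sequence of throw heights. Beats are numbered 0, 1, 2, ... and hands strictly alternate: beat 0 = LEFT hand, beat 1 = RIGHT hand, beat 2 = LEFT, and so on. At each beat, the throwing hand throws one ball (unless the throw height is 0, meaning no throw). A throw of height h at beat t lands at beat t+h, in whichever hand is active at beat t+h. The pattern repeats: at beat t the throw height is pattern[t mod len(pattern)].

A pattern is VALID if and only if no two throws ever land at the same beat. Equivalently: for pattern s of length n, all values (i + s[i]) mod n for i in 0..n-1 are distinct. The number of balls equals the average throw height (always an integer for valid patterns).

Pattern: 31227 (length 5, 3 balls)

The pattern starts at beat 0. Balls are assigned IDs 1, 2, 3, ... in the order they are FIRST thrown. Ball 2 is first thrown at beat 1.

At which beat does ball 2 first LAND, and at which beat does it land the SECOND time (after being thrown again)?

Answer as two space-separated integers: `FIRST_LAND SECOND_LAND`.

Beat 0 (L): throw ball1 h=3 -> lands@3:R; in-air after throw: [b1@3:R]
Beat 1 (R): throw ball2 h=1 -> lands@2:L; in-air after throw: [b2@2:L b1@3:R]
Beat 2 (L): throw ball2 h=2 -> lands@4:L; in-air after throw: [b1@3:R b2@4:L]
Beat 3 (R): throw ball1 h=2 -> lands@5:R; in-air after throw: [b2@4:L b1@5:R]
Beat 4 (L): throw ball2 h=7 -> lands@11:R; in-air after throw: [b1@5:R b2@11:R]
Ball 2: thrown@1 h=1 -> first land @2; rethrown@2 h=2 -> second land @4

Answer: 2 4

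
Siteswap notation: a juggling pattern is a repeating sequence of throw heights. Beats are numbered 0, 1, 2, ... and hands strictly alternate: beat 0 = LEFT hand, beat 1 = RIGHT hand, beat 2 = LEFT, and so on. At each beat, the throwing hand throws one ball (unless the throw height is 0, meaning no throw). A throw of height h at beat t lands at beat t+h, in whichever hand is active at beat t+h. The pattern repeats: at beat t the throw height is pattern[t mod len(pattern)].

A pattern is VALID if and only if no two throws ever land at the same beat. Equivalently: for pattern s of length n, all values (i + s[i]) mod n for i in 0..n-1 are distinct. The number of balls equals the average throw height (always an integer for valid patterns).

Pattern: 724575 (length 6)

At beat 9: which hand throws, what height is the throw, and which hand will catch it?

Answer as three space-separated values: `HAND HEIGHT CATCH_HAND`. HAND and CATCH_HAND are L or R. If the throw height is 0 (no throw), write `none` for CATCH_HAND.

Answer: R 5 L

Derivation:
Beat 9: 9 mod 2 = 1, so hand = R
Throw height = pattern[9 mod 6] = pattern[3] = 5
Lands at beat 9+5=14, 14 mod 2 = 0, so catch hand = L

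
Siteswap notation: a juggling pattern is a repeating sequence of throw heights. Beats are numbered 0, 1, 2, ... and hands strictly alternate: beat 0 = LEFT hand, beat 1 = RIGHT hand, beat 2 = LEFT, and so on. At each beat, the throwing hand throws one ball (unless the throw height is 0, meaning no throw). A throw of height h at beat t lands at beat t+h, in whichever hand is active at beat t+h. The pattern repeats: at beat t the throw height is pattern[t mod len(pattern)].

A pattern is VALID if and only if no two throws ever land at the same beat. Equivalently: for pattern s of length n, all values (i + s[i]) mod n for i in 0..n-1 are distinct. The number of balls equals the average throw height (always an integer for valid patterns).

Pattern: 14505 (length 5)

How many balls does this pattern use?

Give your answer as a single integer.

Answer: 3

Derivation:
Pattern = [1, 4, 5, 0, 5], length n = 5
  position 0: throw height = 1, running sum = 1
  position 1: throw height = 4, running sum = 5
  position 2: throw height = 5, running sum = 10
  position 3: throw height = 0, running sum = 10
  position 4: throw height = 5, running sum = 15
Total sum = 15; balls = sum / n = 15 / 5 = 3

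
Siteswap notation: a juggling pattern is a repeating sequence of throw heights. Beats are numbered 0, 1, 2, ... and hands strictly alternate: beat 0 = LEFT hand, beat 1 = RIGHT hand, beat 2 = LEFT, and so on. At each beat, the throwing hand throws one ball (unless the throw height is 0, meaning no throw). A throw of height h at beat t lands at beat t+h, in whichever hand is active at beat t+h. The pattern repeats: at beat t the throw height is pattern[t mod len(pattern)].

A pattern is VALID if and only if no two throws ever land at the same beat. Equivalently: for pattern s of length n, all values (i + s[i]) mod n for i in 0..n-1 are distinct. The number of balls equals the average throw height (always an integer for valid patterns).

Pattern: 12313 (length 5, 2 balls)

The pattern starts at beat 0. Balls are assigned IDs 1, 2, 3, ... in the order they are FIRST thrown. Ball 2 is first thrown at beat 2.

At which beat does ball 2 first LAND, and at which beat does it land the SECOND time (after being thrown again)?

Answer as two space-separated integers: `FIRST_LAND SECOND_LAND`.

Beat 0 (L): throw ball1 h=1 -> lands@1:R; in-air after throw: [b1@1:R]
Beat 1 (R): throw ball1 h=2 -> lands@3:R; in-air after throw: [b1@3:R]
Beat 2 (L): throw ball2 h=3 -> lands@5:R; in-air after throw: [b1@3:R b2@5:R]
Beat 3 (R): throw ball1 h=1 -> lands@4:L; in-air after throw: [b1@4:L b2@5:R]
Beat 4 (L): throw ball1 h=3 -> lands@7:R; in-air after throw: [b2@5:R b1@7:R]
Beat 5 (R): throw ball2 h=1 -> lands@6:L; in-air after throw: [b2@6:L b1@7:R]
Beat 6 (L): throw ball2 h=2 -> lands@8:L; in-air after throw: [b1@7:R b2@8:L]
Ball 2: thrown@2 h=3 -> first land @5; rethrown@5 h=1 -> second land @6

Answer: 5 6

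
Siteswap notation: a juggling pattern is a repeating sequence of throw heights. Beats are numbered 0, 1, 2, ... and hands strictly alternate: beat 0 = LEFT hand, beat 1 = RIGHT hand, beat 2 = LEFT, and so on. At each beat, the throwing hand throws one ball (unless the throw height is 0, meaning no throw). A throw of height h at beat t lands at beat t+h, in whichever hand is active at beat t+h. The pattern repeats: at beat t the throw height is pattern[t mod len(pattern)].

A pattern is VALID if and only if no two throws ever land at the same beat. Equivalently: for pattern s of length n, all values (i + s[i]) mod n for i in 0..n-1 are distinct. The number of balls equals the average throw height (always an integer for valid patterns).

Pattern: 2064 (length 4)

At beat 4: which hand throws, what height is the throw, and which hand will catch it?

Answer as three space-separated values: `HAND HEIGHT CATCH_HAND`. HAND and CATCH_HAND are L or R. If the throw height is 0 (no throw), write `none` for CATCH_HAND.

Answer: L 2 L

Derivation:
Beat 4: 4 mod 2 = 0, so hand = L
Throw height = pattern[4 mod 4] = pattern[0] = 2
Lands at beat 4+2=6, 6 mod 2 = 0, so catch hand = L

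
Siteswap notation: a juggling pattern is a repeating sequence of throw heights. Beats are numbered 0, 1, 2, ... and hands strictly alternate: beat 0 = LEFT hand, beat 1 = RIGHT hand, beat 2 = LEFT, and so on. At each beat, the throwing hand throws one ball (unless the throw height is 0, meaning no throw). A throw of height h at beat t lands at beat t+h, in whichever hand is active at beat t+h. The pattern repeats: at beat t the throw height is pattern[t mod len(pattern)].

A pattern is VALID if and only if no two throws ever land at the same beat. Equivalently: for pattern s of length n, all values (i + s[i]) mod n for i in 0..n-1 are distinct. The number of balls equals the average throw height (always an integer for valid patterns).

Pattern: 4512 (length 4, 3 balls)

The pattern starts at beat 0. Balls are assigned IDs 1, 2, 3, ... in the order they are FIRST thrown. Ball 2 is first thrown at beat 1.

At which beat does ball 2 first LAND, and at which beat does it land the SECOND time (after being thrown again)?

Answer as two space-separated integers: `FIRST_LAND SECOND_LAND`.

Beat 0 (L): throw ball1 h=4 -> lands@4:L; in-air after throw: [b1@4:L]
Beat 1 (R): throw ball2 h=5 -> lands@6:L; in-air after throw: [b1@4:L b2@6:L]
Beat 2 (L): throw ball3 h=1 -> lands@3:R; in-air after throw: [b3@3:R b1@4:L b2@6:L]
Beat 3 (R): throw ball3 h=2 -> lands@5:R; in-air after throw: [b1@4:L b3@5:R b2@6:L]
Beat 4 (L): throw ball1 h=4 -> lands@8:L; in-air after throw: [b3@5:R b2@6:L b1@8:L]
Beat 5 (R): throw ball3 h=5 -> lands@10:L; in-air after throw: [b2@6:L b1@8:L b3@10:L]
Beat 6 (L): throw ball2 h=1 -> lands@7:R; in-air after throw: [b2@7:R b1@8:L b3@10:L]
Beat 7 (R): throw ball2 h=2 -> lands@9:R; in-air after throw: [b1@8:L b2@9:R b3@10:L]
Ball 2: thrown@1 h=5 -> first land @6; rethrown@6 h=1 -> second land @7

Answer: 6 7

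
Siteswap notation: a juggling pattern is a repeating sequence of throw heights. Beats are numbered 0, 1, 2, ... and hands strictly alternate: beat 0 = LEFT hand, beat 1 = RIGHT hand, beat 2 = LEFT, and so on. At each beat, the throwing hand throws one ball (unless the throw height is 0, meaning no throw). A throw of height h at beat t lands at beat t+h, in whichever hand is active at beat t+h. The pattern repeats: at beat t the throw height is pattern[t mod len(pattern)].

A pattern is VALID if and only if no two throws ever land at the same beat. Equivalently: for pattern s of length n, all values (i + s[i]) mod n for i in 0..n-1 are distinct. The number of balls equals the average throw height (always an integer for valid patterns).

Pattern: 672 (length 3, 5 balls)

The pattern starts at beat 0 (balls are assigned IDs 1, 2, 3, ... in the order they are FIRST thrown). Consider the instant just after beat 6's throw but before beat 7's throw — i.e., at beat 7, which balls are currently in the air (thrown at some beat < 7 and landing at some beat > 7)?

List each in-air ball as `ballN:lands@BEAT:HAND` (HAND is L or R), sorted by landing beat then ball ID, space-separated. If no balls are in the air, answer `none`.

Beat 0 (L): throw ball1 h=6 -> lands@6:L; in-air after throw: [b1@6:L]
Beat 1 (R): throw ball2 h=7 -> lands@8:L; in-air after throw: [b1@6:L b2@8:L]
Beat 2 (L): throw ball3 h=2 -> lands@4:L; in-air after throw: [b3@4:L b1@6:L b2@8:L]
Beat 3 (R): throw ball4 h=6 -> lands@9:R; in-air after throw: [b3@4:L b1@6:L b2@8:L b4@9:R]
Beat 4 (L): throw ball3 h=7 -> lands@11:R; in-air after throw: [b1@6:L b2@8:L b4@9:R b3@11:R]
Beat 5 (R): throw ball5 h=2 -> lands@7:R; in-air after throw: [b1@6:L b5@7:R b2@8:L b4@9:R b3@11:R]
Beat 6 (L): throw ball1 h=6 -> lands@12:L; in-air after throw: [b5@7:R b2@8:L b4@9:R b3@11:R b1@12:L]
Beat 7 (R): throw ball5 h=7 -> lands@14:L; in-air after throw: [b2@8:L b4@9:R b3@11:R b1@12:L b5@14:L]

Answer: ball2:lands@8:L ball4:lands@9:R ball3:lands@11:R ball1:lands@12:L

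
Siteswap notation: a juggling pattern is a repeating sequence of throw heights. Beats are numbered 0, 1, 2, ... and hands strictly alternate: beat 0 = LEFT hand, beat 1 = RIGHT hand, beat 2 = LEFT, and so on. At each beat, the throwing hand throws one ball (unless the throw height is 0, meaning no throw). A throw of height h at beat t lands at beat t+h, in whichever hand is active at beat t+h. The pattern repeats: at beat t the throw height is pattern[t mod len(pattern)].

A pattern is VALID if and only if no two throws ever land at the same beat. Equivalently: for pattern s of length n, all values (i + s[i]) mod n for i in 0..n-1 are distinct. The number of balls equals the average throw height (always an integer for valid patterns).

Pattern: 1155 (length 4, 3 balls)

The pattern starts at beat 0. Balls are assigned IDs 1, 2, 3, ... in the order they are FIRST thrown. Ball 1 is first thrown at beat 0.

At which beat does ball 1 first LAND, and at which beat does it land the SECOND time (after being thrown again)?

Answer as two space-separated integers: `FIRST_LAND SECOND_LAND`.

Answer: 1 2

Derivation:
Beat 0 (L): throw ball1 h=1 -> lands@1:R; in-air after throw: [b1@1:R]
Beat 1 (R): throw ball1 h=1 -> lands@2:L; in-air after throw: [b1@2:L]
Beat 2 (L): throw ball1 h=5 -> lands@7:R; in-air after throw: [b1@7:R]
Ball 1: thrown@0 h=1 -> first land @1; rethrown@1 h=1 -> second land @2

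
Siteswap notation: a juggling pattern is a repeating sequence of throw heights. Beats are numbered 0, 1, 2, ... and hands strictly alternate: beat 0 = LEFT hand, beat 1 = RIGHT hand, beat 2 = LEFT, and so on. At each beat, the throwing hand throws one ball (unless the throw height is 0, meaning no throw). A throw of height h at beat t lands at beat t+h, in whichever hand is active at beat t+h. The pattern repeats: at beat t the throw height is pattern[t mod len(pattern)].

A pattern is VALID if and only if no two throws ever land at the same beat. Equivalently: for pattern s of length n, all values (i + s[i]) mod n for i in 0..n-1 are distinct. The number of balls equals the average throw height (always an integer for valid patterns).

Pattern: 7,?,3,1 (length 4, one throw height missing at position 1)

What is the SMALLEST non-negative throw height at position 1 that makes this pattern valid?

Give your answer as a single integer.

i=0: (0 + 7) mod 4 = 3
i=1: s[i]=? (unknown)
i=2: (2 + 3) mod 4 = 1
i=3: (3 + 1) mod 4 = 0
Known residues: [0, 1, 3]; need a permutation of 0..3, so missing residue r = 2
Need (1 + s) mod 4 = 2; smallest s = (2 - 1) mod 4 = 1

Answer: 1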